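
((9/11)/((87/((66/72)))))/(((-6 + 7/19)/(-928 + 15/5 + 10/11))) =1805/1276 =1.41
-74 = -74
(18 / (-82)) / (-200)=9 / 8200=0.00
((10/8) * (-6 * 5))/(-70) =15/28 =0.54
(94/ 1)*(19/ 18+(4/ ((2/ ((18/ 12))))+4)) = 6815/ 9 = 757.22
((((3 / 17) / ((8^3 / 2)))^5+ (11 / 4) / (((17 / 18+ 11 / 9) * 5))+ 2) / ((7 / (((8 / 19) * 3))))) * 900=366.04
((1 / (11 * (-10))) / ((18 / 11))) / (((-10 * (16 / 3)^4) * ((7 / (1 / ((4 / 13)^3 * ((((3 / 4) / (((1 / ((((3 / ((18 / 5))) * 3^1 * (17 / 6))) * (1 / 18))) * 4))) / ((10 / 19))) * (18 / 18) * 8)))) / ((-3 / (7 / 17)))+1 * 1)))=533871 / 753100390400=0.00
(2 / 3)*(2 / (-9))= -4 / 27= -0.15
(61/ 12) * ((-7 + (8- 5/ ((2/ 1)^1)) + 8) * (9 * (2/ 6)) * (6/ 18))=793/ 24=33.04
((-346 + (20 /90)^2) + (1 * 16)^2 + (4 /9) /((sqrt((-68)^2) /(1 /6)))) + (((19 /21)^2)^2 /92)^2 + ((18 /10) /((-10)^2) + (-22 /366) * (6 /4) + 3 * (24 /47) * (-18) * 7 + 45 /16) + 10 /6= -271650959008700758815737 /975184173127367091000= -278.56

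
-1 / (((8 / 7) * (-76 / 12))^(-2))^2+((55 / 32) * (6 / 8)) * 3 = -68229468353 / 24893568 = -2740.85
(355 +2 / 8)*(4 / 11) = 129.18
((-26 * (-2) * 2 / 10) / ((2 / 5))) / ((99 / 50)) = 1300 / 99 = 13.13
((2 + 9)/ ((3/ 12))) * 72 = 3168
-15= -15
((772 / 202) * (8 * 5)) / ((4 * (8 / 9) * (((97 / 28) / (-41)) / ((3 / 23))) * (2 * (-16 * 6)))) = 0.35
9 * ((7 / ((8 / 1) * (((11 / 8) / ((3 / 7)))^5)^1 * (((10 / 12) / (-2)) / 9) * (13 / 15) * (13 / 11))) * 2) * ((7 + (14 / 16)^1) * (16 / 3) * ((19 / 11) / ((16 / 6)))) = -248153186304 / 9335643317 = -26.58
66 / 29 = 2.28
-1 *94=-94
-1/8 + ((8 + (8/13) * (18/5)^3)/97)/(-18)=-1657249/11349000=-0.15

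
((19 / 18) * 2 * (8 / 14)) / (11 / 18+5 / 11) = 1672 / 1477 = 1.13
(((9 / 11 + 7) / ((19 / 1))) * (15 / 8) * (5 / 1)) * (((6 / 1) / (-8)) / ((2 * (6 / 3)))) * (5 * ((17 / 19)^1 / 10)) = -164475 / 508288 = -0.32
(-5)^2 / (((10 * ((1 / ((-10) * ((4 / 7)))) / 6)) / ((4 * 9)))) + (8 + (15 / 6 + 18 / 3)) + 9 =-42843 / 14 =-3060.21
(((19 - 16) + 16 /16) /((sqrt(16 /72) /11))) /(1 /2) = 132 *sqrt(2) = 186.68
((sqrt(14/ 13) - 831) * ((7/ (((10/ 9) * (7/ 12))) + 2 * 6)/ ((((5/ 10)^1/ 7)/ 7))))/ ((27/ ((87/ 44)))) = -7478723/ 55 + 26999 * sqrt(182)/ 2145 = -135806.97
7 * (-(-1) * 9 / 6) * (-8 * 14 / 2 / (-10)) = 294 / 5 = 58.80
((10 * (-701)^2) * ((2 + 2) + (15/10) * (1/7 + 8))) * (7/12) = 557740135/12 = 46478344.58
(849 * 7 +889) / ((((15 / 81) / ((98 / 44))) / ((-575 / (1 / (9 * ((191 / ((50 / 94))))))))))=-8398065872952 / 55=-152692106780.95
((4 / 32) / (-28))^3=-1 / 11239424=-0.00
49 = 49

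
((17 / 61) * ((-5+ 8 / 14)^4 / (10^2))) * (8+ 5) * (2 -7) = -204098141 / 2929220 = -69.68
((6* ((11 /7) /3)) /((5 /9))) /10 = 99 /175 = 0.57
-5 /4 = -1.25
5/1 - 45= -40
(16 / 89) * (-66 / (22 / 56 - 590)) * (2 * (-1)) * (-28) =551936 / 489767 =1.13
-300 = -300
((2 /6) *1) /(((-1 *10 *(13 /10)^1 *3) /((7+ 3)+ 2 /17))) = -172 /1989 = -0.09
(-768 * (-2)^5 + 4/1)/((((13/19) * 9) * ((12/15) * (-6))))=-583775/702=-831.59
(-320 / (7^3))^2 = 102400 / 117649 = 0.87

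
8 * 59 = 472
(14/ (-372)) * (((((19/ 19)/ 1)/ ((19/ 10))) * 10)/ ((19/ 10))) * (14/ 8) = -6125/ 33573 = -0.18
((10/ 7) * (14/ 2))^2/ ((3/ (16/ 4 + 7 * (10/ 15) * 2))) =4000/ 9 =444.44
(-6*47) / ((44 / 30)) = -2115 / 11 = -192.27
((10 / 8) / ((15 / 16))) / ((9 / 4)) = 16 / 27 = 0.59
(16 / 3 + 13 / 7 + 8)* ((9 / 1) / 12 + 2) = 3509 / 84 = 41.77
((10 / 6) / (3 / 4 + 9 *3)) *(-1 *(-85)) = 1700 / 333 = 5.11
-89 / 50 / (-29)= 0.06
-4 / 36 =-1 / 9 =-0.11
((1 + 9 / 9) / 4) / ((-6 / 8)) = -2 / 3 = -0.67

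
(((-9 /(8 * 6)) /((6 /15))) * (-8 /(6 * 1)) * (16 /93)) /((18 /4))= 20 /837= 0.02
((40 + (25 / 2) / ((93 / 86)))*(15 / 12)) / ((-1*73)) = -23975 / 27156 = -0.88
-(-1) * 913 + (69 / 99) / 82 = 2470601 / 2706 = 913.01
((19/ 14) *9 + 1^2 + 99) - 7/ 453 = 711565/ 6342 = 112.20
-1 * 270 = -270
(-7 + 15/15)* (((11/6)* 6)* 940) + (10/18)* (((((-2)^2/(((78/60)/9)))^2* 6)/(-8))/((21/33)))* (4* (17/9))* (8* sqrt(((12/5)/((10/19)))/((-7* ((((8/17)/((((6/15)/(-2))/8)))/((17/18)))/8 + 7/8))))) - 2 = -62042 - 488294400* sqrt(1491063)/30946097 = -81309.43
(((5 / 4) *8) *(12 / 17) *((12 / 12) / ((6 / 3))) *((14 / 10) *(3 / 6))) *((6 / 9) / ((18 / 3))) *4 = 56 / 51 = 1.10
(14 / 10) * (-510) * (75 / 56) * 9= -8606.25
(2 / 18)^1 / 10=1 / 90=0.01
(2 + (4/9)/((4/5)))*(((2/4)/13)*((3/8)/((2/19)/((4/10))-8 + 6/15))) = -2185/434928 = -0.01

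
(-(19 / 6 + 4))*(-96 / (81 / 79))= 54352 / 81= 671.01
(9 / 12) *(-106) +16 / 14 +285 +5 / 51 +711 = 655267 / 714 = 917.74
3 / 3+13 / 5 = 18 / 5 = 3.60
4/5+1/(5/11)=3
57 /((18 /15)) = 95 /2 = 47.50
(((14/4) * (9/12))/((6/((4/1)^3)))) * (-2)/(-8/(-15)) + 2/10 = -524/5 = -104.80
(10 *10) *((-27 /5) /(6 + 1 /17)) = -9180 /103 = -89.13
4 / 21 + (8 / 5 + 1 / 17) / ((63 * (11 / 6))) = 4022 / 19635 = 0.20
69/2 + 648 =1365/2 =682.50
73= 73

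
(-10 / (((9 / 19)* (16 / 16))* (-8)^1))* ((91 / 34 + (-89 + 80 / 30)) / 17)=-12.99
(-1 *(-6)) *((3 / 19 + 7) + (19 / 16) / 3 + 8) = 14185 / 152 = 93.32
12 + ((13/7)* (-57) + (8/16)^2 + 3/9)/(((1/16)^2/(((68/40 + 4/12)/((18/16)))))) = -138058268/2835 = -48697.80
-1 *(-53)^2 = -2809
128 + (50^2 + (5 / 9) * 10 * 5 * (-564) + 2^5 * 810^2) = 20982161.33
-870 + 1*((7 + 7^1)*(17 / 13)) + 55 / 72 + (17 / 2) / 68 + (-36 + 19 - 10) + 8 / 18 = -877.36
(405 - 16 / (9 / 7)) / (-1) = -3533 / 9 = -392.56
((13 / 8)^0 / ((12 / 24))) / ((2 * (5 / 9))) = 9 / 5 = 1.80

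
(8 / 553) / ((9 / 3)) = 8 / 1659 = 0.00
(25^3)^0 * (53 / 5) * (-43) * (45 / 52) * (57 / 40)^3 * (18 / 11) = -34186442607 / 18304000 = -1867.70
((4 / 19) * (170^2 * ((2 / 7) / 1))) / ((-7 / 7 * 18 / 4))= -462400 / 1197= -386.30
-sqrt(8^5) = -128*sqrt(2) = -181.02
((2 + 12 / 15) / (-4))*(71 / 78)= -497 / 780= -0.64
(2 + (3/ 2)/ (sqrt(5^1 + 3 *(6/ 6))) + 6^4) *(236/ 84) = 59 *sqrt(2)/ 56 + 76582/ 21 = 3648.25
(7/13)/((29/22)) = 154/377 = 0.41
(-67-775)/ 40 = -421/ 20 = -21.05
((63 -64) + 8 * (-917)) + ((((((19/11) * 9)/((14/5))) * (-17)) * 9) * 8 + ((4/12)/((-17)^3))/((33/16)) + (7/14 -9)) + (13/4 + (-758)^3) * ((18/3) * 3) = -26690757586378159/3404709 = -7839365298.58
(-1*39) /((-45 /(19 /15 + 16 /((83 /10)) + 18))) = 343031 /18675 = 18.37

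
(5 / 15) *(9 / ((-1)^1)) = -3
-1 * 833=-833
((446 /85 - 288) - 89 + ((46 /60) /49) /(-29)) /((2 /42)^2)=-161648079 /986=-163943.28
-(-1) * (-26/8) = -3.25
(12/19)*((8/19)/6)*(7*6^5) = 870912/361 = 2412.50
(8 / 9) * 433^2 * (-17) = -25498504 / 9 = -2833167.11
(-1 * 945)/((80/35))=-6615/16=-413.44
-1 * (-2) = 2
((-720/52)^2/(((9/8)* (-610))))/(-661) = 2880/6814249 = 0.00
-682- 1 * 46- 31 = -759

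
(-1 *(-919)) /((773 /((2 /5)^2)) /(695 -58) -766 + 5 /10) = -2341612 /1931169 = -1.21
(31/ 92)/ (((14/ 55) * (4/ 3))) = 5115/ 5152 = 0.99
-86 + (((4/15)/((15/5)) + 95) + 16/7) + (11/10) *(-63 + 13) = -13742/315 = -43.63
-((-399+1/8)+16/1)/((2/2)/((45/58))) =137835/464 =297.06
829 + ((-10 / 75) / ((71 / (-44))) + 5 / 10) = 1767011 / 2130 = 829.58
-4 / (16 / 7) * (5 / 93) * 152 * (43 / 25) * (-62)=22876 / 15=1525.07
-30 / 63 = -10 / 21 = -0.48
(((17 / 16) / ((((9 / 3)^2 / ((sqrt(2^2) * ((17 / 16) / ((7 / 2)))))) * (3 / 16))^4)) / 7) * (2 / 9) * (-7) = -45435424 / 11483908569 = -0.00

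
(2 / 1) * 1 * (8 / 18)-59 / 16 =-403 / 144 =-2.80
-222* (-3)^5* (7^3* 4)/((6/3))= 37006956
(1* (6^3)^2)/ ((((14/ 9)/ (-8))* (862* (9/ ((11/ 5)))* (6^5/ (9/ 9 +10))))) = -1452/ 15085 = -0.10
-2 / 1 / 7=-2 / 7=-0.29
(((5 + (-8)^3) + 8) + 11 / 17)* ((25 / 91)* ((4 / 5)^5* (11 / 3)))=-31809536 / 193375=-164.50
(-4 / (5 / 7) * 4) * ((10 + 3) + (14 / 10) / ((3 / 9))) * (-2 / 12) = 4816 / 75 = 64.21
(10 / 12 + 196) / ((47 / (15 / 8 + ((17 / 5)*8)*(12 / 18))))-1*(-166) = 8453021 / 33840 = 249.79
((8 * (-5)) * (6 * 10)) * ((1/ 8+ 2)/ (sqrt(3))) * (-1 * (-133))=-226100 * sqrt(3)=-391616.69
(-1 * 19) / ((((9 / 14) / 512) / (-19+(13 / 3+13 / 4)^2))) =-47199040 / 81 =-582704.20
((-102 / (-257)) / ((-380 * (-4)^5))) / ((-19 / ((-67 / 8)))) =3417 / 7600291840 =0.00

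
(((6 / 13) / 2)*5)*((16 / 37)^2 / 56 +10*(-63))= -90558870 / 124579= -726.92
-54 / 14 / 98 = -27 / 686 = -0.04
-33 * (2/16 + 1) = -297/8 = -37.12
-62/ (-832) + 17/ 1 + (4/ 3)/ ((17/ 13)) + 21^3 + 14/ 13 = 196888109/ 21216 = 9280.17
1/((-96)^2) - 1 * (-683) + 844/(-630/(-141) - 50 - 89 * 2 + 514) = 21574622549/31454208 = 685.91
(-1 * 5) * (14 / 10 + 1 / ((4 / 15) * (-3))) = -3 / 4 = -0.75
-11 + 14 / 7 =-9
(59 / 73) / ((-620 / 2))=-59 / 22630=-0.00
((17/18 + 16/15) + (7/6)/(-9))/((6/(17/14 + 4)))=9271/5670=1.64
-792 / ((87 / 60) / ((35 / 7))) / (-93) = 26400 / 899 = 29.37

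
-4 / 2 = -2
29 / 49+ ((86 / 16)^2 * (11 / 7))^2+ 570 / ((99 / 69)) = 2458.98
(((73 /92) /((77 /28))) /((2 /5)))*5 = 1825 /506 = 3.61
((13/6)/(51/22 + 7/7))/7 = 143/1533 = 0.09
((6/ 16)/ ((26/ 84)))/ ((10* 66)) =21/ 11440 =0.00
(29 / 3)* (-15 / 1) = -145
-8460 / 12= -705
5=5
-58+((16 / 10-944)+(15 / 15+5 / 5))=-4992 / 5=-998.40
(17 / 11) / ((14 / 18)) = 153 / 77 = 1.99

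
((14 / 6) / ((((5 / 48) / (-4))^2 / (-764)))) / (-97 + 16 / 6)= 197148672 / 7075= 27865.54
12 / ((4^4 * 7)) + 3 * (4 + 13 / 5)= 19.81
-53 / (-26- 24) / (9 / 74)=1961 / 225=8.72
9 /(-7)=-9 /7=-1.29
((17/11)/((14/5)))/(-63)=-85/9702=-0.01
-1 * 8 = -8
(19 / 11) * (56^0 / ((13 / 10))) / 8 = 95 / 572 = 0.17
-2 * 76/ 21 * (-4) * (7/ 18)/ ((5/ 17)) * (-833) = -4304944/ 135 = -31888.47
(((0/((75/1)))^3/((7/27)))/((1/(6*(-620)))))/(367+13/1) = 0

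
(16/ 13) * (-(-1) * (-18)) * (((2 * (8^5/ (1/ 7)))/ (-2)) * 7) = 462422016/ 13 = 35570924.31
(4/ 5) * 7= 28/ 5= 5.60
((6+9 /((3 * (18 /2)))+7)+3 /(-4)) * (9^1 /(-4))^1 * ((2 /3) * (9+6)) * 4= -2265 /2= -1132.50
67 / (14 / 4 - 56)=-134 / 105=-1.28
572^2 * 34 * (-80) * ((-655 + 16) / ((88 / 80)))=516974515200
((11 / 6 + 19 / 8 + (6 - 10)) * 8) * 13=65 / 3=21.67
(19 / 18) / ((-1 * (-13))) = 19 / 234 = 0.08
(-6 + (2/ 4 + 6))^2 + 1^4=5/ 4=1.25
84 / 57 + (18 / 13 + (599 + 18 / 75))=602.10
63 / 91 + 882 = 11475 / 13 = 882.69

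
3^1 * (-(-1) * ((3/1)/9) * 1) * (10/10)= 1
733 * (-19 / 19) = -733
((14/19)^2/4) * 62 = 3038/361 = 8.42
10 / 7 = 1.43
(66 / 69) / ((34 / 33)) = 363 / 391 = 0.93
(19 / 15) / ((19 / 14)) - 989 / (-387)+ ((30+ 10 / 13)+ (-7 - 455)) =-250229 / 585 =-427.74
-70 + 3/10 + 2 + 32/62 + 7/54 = -280622/4185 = -67.05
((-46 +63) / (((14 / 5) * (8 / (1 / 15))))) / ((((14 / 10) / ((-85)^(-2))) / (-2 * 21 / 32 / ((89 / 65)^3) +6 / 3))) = 16791883 / 2254998439680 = 0.00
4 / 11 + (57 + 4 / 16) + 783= 36987 / 44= 840.61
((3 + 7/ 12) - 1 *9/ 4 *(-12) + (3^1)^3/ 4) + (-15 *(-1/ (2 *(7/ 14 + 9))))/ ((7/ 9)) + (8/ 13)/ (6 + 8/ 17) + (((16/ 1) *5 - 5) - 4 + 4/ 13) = 31310362/ 285285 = 109.75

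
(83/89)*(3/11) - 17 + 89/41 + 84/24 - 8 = -1531297/80278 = -19.07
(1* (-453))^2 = 205209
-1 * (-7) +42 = 49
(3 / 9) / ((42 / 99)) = 11 / 14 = 0.79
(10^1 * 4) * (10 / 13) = 400 / 13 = 30.77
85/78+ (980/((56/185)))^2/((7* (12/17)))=1323652555/624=2121238.07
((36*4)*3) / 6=72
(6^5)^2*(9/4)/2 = 68024448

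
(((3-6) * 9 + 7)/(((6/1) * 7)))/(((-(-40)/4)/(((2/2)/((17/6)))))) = -0.02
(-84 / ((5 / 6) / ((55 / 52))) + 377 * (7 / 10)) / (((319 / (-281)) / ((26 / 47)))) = -5745607 / 74965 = -76.64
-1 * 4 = -4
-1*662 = -662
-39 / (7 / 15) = -585 / 7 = -83.57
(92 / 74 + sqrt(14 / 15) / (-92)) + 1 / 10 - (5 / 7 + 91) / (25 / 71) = -3355673 / 12950 - sqrt(210) / 1380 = -259.14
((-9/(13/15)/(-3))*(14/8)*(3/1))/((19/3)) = 2835/988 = 2.87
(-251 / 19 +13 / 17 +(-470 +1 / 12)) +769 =1111007 / 3876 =286.64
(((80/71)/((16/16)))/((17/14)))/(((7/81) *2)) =6480/1207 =5.37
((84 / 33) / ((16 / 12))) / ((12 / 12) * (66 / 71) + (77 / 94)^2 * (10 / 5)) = 6587238 / 7838017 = 0.84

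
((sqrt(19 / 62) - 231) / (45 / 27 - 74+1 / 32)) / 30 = 336 / 3155 - 8*sqrt(1178) / 1075855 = 0.11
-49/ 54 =-0.91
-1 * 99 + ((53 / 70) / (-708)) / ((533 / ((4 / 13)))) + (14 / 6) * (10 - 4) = -7297276403 / 85850310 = -85.00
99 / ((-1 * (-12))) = 33 / 4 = 8.25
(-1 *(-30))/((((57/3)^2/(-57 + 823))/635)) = 14592300/361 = 40421.88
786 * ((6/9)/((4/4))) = 524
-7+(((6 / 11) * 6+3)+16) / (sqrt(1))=15.27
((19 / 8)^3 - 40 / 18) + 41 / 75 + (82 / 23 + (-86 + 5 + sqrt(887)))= -174115427 / 2649600 + sqrt(887)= -35.93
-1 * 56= -56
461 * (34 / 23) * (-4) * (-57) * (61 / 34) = 6411588 / 23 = 278764.70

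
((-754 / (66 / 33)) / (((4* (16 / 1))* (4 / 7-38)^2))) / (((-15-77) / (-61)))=-1126853 / 404175872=-0.00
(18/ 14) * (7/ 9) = 1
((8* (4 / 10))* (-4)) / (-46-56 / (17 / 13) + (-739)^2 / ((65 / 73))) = -14144 / 677638011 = -0.00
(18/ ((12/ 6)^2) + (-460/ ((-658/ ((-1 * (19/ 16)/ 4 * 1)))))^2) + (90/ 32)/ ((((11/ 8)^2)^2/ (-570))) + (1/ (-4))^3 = -720464690068623/ 1622790636544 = -443.97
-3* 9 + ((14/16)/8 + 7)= -1273/64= -19.89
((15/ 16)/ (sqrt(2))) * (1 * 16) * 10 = 75 * sqrt(2) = 106.07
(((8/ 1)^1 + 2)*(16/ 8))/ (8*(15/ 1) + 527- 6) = 20/ 641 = 0.03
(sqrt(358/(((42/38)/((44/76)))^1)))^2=3938/21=187.52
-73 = -73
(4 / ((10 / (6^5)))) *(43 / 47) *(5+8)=8693568 / 235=36993.91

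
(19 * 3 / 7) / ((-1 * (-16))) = 57 / 112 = 0.51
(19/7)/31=0.09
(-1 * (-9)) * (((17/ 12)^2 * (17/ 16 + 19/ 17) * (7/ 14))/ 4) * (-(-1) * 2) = 10081/ 1024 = 9.84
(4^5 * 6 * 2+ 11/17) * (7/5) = 1462349/85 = 17204.11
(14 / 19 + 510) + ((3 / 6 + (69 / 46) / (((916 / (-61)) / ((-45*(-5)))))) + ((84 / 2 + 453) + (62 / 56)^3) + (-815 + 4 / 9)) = 146619042289 / 859618368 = 170.56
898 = 898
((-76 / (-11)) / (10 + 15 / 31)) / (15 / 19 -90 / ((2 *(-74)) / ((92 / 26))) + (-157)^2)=1656268 / 61955875025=0.00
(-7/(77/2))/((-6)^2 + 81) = -2/1287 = -0.00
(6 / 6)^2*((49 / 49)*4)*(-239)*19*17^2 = -5249396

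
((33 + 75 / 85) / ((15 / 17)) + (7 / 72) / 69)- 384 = -8584669 / 24840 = -345.60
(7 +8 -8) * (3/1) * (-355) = -7455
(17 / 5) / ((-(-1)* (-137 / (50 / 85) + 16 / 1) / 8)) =-272 / 2169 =-0.13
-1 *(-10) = 10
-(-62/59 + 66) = -3832/59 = -64.95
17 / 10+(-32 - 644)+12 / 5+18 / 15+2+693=243 / 10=24.30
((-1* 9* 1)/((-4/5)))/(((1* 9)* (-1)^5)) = -1.25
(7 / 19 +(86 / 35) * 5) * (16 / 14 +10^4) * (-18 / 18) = -117823464 / 931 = -126555.82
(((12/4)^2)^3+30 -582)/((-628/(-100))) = 28.18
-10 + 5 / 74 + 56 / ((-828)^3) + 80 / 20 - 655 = -1735241041807 / 2625443928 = -660.93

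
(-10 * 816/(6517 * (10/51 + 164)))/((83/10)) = -2080800/2264794357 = -0.00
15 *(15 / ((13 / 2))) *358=161100 / 13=12392.31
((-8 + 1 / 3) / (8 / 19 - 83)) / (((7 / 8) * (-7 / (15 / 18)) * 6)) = -4370 / 2075787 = -0.00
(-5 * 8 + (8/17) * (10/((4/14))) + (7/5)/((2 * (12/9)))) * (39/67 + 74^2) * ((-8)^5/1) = 23510637088768/5695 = 4128294484.42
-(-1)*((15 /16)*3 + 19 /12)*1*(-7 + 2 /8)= -1899 /64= -29.67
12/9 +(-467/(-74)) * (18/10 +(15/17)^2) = 2823923/160395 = 17.61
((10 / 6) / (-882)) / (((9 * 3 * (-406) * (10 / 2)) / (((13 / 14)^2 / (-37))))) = -169 / 210347537904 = -0.00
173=173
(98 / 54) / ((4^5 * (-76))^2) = 49 / 163527524352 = 0.00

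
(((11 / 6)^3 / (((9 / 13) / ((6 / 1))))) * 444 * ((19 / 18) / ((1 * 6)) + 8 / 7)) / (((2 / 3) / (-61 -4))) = -41488873855 / 13608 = -3048859.04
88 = 88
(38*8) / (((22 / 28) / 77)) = 29792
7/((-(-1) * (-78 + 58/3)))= -21/176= -0.12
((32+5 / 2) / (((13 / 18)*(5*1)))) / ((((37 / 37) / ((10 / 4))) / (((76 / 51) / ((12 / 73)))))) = 216.52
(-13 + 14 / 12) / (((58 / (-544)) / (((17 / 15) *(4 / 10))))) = 50.31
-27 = -27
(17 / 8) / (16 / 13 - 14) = -221 / 1328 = -0.17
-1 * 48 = -48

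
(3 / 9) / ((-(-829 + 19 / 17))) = 17 / 42222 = 0.00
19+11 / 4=87 / 4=21.75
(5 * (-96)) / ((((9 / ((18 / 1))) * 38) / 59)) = -28320 / 19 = -1490.53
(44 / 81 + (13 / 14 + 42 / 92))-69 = -874682 / 13041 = -67.07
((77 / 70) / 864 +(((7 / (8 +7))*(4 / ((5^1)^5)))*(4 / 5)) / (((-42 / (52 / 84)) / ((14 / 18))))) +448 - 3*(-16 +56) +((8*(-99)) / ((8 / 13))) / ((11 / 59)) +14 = -7971613459781 / 1215000000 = -6561.00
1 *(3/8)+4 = 35/8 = 4.38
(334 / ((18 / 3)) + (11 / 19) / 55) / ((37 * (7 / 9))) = 47604 / 24605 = 1.93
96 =96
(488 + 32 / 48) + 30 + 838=4070 / 3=1356.67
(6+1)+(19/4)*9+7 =227/4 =56.75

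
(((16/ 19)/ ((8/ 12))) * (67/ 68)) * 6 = 2412/ 323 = 7.47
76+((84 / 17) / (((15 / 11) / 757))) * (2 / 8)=64749 / 85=761.75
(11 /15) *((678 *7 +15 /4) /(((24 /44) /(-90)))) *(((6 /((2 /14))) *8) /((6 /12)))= -386211672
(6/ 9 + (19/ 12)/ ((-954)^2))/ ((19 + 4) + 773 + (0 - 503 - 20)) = 7280947/ 2981540016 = 0.00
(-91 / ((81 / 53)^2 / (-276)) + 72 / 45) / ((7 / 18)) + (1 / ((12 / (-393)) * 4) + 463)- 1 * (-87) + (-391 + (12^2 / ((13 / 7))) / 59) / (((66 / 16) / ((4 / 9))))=32324575968569 / 1148106960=28154.67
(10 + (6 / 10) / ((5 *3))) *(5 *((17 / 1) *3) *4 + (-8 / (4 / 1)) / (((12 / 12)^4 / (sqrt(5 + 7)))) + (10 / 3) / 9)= 276602 / 27 -1004 *sqrt(3) / 25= 10174.96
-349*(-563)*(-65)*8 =-102173240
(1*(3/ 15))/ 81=1/ 405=0.00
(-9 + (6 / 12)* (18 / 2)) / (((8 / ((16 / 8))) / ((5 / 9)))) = -5 / 8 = -0.62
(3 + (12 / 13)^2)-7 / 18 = 10535 / 3042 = 3.46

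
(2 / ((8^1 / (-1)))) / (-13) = 1 / 52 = 0.02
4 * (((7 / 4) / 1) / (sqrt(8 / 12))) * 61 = 427 * sqrt(6) / 2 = 522.97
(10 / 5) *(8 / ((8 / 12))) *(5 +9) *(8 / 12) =224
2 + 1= 3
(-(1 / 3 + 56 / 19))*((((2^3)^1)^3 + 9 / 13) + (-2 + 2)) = -1246355 / 741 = -1681.99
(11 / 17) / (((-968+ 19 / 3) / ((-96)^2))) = -304128 / 49045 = -6.20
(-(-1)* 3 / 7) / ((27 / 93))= 1.48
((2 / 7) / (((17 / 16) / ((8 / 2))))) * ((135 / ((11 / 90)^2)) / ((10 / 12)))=11664.81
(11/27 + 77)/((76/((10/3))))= 275/81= 3.40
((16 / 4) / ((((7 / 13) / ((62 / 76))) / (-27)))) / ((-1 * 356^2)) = 0.00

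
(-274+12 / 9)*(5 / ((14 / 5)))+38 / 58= -296126 / 609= -486.25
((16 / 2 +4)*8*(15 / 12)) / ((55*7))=24 / 77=0.31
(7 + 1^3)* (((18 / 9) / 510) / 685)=0.00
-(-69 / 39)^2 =-529 / 169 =-3.13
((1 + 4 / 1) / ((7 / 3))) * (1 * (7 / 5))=3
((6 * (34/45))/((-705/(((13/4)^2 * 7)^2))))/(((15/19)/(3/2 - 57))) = 16725293039/6768000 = 2471.23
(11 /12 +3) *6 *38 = 893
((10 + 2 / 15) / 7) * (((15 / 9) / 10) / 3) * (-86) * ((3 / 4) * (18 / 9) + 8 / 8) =-3268 / 189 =-17.29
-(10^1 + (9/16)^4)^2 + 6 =-412369606465/4294967296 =-96.01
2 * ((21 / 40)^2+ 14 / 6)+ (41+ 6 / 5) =113803 / 2400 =47.42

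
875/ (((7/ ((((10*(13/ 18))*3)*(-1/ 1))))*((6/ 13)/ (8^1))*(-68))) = 105625/ 153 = 690.36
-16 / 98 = -8 / 49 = -0.16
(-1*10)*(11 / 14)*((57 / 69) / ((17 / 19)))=-19855 / 2737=-7.25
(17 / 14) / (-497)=-17 / 6958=-0.00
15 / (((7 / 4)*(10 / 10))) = 60 / 7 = 8.57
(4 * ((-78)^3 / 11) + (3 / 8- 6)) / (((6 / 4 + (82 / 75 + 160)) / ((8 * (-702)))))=1599102542700 / 268279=5960595.29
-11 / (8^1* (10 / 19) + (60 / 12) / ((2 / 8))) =-209 / 460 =-0.45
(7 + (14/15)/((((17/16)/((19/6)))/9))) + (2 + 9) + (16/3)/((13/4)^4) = 313776574/7283055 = 43.08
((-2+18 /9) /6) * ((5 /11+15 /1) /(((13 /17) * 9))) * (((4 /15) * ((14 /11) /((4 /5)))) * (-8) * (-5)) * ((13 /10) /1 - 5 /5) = 0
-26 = -26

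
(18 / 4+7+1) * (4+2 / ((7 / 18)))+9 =863 / 7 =123.29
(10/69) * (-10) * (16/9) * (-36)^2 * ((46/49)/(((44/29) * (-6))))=185600/539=344.34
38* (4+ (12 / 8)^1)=209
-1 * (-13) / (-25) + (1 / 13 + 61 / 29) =15649 / 9425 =1.66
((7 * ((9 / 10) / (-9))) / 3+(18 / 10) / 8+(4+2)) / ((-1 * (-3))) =2.00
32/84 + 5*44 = 4628/21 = 220.38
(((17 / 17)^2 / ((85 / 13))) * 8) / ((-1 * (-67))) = 104 / 5695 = 0.02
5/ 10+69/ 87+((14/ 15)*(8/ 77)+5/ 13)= 220789/ 124410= 1.77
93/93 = 1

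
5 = 5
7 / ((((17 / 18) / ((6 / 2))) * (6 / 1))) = 63 / 17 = 3.71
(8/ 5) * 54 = 432/ 5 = 86.40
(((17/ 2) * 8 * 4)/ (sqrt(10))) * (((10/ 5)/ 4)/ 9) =68 * sqrt(10)/ 45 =4.78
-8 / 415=-0.02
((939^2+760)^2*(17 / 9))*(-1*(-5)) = 66195680805685 / 9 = 7355075645076.11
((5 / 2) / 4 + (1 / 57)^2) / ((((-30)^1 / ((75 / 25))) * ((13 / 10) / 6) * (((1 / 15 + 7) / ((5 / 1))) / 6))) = -1218975 / 994916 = -1.23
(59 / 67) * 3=177 / 67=2.64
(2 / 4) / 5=1 / 10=0.10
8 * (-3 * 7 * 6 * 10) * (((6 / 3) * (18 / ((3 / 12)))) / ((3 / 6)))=-2903040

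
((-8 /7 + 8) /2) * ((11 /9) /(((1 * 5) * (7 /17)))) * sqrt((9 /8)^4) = 2.58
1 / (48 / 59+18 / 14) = 413 / 867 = 0.48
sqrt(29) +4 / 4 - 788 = -787 +sqrt(29) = -781.61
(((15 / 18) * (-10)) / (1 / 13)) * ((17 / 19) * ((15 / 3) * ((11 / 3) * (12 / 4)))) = -303875 / 57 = -5331.14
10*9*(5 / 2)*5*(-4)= -4500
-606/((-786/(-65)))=-6565/131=-50.11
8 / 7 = 1.14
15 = 15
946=946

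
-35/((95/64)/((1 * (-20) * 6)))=53760/19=2829.47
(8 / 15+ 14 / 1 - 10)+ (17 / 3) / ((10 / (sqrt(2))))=17* sqrt(2) / 30+ 68 / 15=5.33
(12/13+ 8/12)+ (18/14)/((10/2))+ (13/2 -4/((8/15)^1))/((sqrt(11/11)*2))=3677/2730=1.35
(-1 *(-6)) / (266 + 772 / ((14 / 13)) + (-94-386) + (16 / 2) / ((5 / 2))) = 35 / 2952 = 0.01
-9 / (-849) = 3 / 283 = 0.01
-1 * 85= -85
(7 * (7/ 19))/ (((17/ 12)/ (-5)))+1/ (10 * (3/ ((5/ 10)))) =-9.09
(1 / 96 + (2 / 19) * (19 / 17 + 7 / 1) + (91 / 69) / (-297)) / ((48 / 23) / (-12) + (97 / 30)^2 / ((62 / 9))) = 10865500775 / 16967124108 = 0.64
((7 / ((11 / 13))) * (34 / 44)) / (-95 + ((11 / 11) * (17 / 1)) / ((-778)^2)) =-468187174 / 6957737523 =-0.07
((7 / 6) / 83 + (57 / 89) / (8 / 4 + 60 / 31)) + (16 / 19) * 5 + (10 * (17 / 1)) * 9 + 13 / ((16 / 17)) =636238264651 / 410953584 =1548.20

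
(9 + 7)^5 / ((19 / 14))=14680064 / 19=772634.95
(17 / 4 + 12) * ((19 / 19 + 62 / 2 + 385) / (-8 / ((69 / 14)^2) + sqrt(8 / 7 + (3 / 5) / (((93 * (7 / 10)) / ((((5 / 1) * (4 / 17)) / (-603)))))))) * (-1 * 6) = -9452189457 * sqrt(9817808686) / 22288636064 - 72133171792857 / 5572159016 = -54965.30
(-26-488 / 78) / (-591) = 1258 / 23049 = 0.05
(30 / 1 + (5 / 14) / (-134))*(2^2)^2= 225100 / 469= 479.96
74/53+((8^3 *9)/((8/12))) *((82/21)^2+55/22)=122669.80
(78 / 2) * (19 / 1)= 741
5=5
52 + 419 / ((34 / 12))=3398 / 17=199.88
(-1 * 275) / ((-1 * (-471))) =-275 / 471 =-0.58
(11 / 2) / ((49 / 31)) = 341 / 98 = 3.48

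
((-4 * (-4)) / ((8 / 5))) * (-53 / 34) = -265 / 17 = -15.59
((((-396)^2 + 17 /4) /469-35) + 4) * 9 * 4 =5122125 /469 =10921.38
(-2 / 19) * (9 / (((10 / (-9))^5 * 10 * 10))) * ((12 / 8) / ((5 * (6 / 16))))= 0.00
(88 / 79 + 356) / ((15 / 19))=178676 / 395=452.34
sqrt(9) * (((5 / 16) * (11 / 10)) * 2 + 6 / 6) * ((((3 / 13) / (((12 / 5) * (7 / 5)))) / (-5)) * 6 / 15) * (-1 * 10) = 405 / 1456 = 0.28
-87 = -87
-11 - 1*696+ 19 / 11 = -705.27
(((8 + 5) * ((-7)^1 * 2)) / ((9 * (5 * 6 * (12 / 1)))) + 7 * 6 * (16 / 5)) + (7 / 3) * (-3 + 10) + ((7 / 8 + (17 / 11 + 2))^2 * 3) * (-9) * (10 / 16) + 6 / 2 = -4417629659 / 25090560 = -176.07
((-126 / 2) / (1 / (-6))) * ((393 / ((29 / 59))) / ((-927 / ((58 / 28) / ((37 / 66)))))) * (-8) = 36728208 / 3811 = 9637.42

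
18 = 18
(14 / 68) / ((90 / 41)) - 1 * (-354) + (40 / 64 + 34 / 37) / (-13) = 1042003369 / 2943720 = 353.98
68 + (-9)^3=-661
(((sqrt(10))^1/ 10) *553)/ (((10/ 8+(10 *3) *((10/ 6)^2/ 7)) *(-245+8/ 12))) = -69678 *sqrt(10)/ 4049825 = -0.05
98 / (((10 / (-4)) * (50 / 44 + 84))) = -4312 / 9365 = -0.46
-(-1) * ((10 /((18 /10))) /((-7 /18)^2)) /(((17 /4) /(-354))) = -2548800 /833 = -3059.78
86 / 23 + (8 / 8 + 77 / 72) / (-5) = 27533 / 8280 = 3.33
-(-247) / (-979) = -247 / 979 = -0.25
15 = 15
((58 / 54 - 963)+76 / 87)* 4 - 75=-3068741 / 783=-3919.21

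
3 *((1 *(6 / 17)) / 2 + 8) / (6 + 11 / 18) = 7506 / 2023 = 3.71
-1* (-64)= 64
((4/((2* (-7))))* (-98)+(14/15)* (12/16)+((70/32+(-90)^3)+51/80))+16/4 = -29158579/40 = -728964.48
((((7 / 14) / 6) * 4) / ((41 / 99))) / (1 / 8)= 264 / 41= 6.44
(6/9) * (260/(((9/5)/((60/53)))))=52000/477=109.01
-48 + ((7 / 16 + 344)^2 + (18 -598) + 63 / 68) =513580033 / 4352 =118010.12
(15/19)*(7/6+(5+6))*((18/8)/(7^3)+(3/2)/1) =754455/52136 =14.47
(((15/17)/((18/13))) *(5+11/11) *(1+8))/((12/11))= 2145/68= 31.54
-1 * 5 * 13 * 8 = -520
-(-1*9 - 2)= 11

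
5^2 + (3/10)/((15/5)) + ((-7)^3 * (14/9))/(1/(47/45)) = -431057/810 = -532.17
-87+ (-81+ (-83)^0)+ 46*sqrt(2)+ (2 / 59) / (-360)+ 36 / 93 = -54852331 / 329220+ 46*sqrt(2) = -101.56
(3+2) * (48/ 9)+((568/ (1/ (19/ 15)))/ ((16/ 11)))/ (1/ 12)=5962.27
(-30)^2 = 900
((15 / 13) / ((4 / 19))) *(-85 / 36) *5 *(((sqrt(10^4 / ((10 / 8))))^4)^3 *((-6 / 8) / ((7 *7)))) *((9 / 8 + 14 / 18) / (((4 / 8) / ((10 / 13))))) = 56641280000000000000000000000 / 74529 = 759989802627165264527901.90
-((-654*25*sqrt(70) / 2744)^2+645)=-420877245 / 134456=-3130.22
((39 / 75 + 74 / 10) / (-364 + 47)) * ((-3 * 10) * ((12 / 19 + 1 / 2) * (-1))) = -25542 / 30115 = -0.85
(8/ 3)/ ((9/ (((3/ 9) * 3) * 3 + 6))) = 8/ 3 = 2.67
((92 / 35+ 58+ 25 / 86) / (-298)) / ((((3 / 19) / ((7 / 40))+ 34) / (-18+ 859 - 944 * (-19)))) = -5947141911 / 54075080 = -109.98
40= 40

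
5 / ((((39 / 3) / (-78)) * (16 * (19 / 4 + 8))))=-5 / 34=-0.15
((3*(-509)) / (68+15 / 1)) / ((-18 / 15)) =2545 / 166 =15.33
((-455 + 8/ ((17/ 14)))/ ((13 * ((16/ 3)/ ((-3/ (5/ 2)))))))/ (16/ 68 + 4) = 7623/ 4160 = 1.83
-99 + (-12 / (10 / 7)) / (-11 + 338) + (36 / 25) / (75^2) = -168652689 / 1703125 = -99.03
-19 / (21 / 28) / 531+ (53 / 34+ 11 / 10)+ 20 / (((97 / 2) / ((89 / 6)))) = 114635426 / 13134285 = 8.73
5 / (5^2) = 0.20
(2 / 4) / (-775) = -1 / 1550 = -0.00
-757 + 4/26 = -9839/13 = -756.85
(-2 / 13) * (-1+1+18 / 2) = -18 / 13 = -1.38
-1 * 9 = -9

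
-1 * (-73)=73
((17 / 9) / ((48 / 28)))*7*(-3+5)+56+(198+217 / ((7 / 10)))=31289 / 54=579.43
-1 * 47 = -47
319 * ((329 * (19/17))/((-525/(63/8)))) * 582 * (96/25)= -41779733688/10625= -3932210.23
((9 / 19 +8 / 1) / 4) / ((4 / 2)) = 161 / 152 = 1.06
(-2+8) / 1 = 6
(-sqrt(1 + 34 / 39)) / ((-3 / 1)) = sqrt(2847) / 117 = 0.46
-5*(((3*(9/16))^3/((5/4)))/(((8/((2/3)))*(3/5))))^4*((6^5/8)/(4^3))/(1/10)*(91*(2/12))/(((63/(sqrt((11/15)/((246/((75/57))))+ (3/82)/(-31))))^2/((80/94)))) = -615449263684159125/1118162300470336421888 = -0.00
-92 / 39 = -2.36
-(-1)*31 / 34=31 / 34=0.91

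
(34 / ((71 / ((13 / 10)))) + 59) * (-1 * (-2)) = 42332 / 355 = 119.25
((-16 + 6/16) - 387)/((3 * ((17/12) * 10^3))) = -3221/34000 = -0.09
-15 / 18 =-5 / 6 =-0.83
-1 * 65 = -65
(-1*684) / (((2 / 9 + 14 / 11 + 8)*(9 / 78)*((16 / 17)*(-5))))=1247103 / 9400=132.67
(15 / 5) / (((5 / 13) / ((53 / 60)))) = 689 / 100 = 6.89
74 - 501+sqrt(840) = -427+2 * sqrt(210) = -398.02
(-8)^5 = -32768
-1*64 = -64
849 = 849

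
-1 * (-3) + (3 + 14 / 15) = 104 / 15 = 6.93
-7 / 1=-7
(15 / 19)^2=225 / 361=0.62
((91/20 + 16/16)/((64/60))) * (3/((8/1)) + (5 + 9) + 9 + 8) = 83583/512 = 163.25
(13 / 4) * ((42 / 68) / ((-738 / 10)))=-455 / 16728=-0.03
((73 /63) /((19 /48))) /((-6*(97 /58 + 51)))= -33872 /3656835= -0.01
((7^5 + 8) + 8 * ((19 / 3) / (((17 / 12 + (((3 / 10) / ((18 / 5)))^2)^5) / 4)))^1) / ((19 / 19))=1487497598353839 / 87716265985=16958.06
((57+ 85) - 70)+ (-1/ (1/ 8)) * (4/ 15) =1048/ 15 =69.87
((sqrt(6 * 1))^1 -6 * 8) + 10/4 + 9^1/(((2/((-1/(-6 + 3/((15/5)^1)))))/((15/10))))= -41.70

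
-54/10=-27/5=-5.40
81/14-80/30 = 131/42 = 3.12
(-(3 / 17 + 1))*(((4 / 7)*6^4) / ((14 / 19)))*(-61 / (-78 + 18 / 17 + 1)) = -60082560 / 63259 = -949.79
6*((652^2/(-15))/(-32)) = 5313.80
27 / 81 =1 / 3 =0.33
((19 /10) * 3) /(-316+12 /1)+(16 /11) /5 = 0.27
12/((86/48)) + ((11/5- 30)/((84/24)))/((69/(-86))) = 1723564/103845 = 16.60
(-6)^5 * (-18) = 139968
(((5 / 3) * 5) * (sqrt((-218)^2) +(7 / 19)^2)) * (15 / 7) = 3895.28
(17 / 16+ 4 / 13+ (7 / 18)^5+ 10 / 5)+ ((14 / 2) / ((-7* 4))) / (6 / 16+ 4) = 3.32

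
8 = 8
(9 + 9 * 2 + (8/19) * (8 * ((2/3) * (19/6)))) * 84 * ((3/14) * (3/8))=230.25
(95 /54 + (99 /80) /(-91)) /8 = 343127 /1572480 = 0.22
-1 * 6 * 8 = -48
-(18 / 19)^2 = -324 / 361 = -0.90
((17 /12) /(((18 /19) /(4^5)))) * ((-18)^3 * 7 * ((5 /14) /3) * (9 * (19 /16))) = -79535520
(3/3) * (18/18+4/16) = 5/4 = 1.25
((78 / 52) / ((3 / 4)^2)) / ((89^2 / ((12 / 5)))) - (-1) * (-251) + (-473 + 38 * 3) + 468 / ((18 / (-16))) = -40634698 / 39605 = -1026.00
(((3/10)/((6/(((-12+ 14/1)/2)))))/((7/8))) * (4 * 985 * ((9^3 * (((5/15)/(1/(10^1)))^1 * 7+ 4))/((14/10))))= 157016880/49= 3204426.12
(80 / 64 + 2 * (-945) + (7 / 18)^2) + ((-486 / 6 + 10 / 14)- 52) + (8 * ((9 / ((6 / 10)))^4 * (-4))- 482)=-1622502.88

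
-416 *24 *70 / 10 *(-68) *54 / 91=2820096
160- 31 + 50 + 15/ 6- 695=-1027/ 2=-513.50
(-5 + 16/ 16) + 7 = 3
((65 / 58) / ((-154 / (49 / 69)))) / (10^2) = -91 / 1760880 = -0.00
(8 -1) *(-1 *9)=-63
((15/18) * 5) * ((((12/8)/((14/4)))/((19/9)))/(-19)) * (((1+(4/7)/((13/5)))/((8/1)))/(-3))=8325/3679312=0.00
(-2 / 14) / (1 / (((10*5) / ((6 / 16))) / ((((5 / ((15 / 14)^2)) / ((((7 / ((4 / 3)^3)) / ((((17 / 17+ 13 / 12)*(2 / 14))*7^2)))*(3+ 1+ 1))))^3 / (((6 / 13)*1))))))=-9685512225 / 87704035328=-0.11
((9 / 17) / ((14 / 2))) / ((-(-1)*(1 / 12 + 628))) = 108 / 896903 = 0.00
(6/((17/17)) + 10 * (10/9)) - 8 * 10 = -566/9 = -62.89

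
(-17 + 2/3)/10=-49/30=-1.63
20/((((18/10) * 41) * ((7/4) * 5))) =80/2583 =0.03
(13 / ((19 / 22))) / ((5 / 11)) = 3146 / 95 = 33.12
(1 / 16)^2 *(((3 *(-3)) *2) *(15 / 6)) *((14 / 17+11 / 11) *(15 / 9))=-2325 / 4352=-0.53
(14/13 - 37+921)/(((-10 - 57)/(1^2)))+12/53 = -599366/46163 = -12.98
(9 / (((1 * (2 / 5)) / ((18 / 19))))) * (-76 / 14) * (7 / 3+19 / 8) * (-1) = 15255 / 28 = 544.82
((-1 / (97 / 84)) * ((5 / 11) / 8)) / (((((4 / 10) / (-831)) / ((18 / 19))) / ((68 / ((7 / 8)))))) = 152571600 / 20273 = 7525.85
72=72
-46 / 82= -23 / 41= -0.56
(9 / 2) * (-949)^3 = -7692033141 / 2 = -3846016570.50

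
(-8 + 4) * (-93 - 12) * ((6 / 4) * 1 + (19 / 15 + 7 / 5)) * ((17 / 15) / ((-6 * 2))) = -2975 / 18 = -165.28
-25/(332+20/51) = -1275/16952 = -0.08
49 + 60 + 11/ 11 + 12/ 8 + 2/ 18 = 2009/ 18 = 111.61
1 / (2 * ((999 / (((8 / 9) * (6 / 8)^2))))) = 1 / 3996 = 0.00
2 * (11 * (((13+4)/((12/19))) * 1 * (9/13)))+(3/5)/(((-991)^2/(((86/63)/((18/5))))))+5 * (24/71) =411.65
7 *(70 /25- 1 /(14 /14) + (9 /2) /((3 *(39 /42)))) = 1554 /65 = 23.91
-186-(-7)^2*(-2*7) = 500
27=27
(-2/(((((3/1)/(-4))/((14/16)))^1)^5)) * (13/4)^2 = 2840383/62208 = 45.66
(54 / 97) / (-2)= -27 / 97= -0.28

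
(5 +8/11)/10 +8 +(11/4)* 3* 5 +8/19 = 210019/4180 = 50.24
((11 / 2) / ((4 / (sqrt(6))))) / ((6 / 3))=11 * sqrt(6) / 16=1.68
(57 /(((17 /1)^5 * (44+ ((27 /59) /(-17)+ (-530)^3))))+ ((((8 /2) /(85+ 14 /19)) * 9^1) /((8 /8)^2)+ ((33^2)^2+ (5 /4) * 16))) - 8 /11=9816057086631604673341124 /8277021901468358115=1185940.69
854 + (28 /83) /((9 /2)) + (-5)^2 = 656669 /747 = 879.07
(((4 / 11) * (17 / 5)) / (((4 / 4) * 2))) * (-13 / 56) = -221 / 1540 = -0.14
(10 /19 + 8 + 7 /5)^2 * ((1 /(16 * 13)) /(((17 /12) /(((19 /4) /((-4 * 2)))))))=-2667747 /13436800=-0.20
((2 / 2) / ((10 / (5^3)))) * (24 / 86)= 150 / 43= 3.49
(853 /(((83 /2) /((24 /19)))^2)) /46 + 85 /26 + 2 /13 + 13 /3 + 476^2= 1010914976900779 /4461550626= 226583.77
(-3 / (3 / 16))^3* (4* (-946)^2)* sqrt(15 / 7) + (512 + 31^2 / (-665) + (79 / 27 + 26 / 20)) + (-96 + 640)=38020819 / 35910 - 14662303744* sqrt(105) / 7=-21463413881.26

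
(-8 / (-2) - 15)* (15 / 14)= -11.79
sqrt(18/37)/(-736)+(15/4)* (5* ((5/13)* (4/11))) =375/143- 3* sqrt(74)/27232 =2.62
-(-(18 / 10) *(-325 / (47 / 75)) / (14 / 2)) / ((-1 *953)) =43875 / 313537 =0.14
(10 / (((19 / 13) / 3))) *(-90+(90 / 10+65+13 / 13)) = -5850 / 19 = -307.89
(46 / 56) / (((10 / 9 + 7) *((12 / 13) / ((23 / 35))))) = 20631 / 286160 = 0.07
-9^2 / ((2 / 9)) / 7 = -729 / 14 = -52.07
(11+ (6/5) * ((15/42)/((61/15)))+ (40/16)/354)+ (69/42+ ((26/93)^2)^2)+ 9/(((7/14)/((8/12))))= 186658221683447/7538269715172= 24.76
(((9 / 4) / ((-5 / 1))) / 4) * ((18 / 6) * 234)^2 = -55440.45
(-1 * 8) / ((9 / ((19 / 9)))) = -152 / 81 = -1.88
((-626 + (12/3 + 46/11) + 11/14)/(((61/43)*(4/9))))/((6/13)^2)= -690532141/150304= -4594.24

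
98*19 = 1862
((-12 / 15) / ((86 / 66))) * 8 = -4.91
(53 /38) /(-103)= -53 /3914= -0.01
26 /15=1.73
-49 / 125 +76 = 9451 / 125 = 75.61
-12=-12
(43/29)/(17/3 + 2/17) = 2193/8555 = 0.26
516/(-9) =-57.33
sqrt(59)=7.68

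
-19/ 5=-3.80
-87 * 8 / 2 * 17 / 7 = -5916 / 7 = -845.14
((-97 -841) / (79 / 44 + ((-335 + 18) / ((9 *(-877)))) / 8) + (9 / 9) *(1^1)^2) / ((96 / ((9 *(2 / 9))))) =-650269211 / 60027888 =-10.83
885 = 885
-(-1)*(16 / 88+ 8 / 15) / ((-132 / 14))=-413 / 5445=-0.08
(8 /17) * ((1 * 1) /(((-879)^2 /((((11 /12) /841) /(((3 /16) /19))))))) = 6688 /99418035393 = 0.00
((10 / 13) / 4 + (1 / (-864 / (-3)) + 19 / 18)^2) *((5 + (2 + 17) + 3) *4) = 141.90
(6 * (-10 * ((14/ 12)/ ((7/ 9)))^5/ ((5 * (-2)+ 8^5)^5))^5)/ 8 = -7943330713528125/ 320327606712290119045296047894740435811203314336180504793227573040834361709486903468914678909022375954953956216822300672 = -0.00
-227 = -227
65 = 65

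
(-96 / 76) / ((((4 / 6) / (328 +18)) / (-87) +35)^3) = -276172916389731 / 9374038955750229427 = -0.00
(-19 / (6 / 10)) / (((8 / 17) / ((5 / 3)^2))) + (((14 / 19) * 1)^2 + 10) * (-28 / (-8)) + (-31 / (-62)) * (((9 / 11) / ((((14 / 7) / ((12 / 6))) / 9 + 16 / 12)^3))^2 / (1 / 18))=-6801958691183407 / 45541406288664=-149.36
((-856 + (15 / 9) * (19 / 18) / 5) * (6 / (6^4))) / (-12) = 46205 / 139968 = 0.33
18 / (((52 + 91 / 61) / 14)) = 4.71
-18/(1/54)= -972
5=5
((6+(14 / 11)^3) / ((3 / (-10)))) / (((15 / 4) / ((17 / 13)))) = -1459280 / 155727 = -9.37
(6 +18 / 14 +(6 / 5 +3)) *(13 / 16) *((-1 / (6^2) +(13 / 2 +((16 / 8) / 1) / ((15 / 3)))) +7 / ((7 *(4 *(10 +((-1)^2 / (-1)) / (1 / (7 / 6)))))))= 57338801 / 890400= 64.40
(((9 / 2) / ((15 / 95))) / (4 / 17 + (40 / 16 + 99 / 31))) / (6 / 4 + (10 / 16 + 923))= 0.01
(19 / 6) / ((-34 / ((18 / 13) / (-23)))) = 57 / 10166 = 0.01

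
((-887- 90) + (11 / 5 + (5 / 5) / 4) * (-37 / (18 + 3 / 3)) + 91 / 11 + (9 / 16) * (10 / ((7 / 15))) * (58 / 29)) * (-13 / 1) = 180564709 / 14630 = 12342.09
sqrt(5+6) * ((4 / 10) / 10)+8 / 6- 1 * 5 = -11 / 3+sqrt(11) / 25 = -3.53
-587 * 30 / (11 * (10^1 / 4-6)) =457.40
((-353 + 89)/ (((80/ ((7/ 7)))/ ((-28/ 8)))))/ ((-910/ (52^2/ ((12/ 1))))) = -143/ 50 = -2.86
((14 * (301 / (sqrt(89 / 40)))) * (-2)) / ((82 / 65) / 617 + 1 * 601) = -676009880 * sqrt(890) / 2145183643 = -9.40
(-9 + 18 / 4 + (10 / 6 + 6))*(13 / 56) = 247 / 336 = 0.74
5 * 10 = 50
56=56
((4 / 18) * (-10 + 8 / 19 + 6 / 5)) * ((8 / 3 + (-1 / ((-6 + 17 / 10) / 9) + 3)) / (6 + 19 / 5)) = -227656 / 154413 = -1.47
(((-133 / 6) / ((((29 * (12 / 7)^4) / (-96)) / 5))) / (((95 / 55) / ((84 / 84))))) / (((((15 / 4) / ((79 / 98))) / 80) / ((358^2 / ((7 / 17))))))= 927749718280 / 7047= 131651726.73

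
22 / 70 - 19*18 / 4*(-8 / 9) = 2671 / 35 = 76.31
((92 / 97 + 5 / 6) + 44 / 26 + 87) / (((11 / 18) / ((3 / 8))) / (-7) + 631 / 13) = 43125201 / 23025278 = 1.87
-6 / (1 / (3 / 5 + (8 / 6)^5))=-11698 / 405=-28.88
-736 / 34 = -368 / 17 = -21.65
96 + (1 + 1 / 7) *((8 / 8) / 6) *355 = 3436 / 21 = 163.62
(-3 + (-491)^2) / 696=120539 / 348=346.38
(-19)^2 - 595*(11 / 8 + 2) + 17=-13041 / 8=-1630.12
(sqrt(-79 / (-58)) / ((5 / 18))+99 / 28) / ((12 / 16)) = 33 / 7+12 *sqrt(4582) / 145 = 10.32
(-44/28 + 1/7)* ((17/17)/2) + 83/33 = 416/231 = 1.80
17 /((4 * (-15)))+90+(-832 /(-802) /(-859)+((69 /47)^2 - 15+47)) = 5655268247393 /45654595860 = 123.87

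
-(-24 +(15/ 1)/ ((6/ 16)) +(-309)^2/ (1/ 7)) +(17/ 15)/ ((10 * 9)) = -902317033/ 1350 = -668382.99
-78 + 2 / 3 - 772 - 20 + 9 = -2581 / 3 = -860.33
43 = 43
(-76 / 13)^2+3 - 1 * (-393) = 72700 / 169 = 430.18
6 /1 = 6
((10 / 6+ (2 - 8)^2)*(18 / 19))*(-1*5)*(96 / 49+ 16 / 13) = -6888480 / 12103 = -569.15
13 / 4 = 3.25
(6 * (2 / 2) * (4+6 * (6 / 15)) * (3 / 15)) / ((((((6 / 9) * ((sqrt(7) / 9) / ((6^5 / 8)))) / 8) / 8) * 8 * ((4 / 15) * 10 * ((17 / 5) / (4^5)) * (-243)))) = -31850496 * sqrt(7) / 595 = -141627.72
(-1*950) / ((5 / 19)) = -3610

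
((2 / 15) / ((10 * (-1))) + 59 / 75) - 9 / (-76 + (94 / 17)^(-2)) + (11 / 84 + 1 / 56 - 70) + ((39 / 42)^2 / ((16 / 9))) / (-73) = -29438385777911 / 426853425600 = -68.97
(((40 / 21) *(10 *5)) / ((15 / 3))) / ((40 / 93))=310 / 7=44.29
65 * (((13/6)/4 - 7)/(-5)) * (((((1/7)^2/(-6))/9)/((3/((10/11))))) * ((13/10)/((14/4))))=-26195/7334712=-0.00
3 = 3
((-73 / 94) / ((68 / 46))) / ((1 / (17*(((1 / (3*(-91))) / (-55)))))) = -1679 / 2822820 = -0.00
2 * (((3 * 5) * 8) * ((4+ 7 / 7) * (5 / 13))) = 6000 / 13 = 461.54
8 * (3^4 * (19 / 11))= 12312 / 11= 1119.27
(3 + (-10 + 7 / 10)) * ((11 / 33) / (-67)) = 21 / 670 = 0.03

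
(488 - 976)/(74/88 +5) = -83.55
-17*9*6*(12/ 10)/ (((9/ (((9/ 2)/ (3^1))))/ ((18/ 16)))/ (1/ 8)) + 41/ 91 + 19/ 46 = -8356983/ 334880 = -24.96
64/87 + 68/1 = 68.74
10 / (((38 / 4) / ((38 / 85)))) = 8 / 17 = 0.47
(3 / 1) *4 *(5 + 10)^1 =180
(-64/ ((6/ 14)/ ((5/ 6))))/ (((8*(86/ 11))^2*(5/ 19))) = -16093/ 133128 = -0.12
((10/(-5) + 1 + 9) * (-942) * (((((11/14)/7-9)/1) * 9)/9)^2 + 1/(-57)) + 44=-81462920401/136857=-595241.17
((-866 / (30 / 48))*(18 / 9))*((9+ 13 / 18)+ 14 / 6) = -1503376 / 45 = -33408.36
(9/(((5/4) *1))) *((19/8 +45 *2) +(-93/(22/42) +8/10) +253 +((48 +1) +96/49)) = 42608997/26950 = 1581.04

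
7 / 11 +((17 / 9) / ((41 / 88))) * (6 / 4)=9089 / 1353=6.72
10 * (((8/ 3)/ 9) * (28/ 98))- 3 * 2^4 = -8912/ 189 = -47.15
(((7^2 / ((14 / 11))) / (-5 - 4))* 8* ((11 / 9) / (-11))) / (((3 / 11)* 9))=3388 / 2187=1.55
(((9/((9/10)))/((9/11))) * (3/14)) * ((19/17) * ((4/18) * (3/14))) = 1045/7497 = 0.14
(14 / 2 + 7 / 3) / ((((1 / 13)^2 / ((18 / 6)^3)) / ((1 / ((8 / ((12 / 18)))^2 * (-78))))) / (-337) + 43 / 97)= 11898796 / 574461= 20.71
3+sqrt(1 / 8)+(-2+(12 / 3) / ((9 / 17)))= sqrt(2) / 4+77 / 9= 8.91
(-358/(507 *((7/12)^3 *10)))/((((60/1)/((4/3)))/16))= -0.13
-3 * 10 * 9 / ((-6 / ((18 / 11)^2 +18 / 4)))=78165 / 242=323.00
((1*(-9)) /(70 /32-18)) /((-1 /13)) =-1872 /253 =-7.40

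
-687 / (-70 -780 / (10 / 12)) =687 / 1006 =0.68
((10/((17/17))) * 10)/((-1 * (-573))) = 0.17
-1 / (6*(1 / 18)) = -3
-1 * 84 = -84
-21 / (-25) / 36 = 7 / 300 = 0.02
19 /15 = 1.27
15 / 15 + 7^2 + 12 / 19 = 962 / 19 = 50.63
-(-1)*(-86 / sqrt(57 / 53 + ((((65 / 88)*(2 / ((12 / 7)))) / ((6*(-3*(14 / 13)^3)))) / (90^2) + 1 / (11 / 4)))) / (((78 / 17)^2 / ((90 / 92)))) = -93948120*sqrt(4025642186225715) / 1789327750469909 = -3.33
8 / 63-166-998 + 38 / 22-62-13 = -857342 / 693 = -1237.15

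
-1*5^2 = -25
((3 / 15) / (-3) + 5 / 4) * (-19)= -1349 / 60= -22.48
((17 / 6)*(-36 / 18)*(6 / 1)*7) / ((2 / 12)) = -1428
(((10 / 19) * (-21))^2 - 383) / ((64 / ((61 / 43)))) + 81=74727289 / 993472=75.22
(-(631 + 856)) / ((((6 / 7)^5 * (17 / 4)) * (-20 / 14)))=174944063 / 330480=529.36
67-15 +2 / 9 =52.22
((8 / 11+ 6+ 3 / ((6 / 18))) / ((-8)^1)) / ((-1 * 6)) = 0.33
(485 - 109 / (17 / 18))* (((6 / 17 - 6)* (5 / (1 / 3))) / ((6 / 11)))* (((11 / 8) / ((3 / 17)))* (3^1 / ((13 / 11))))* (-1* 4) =4540817.92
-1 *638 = -638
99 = 99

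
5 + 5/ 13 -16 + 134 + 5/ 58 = 93097/ 754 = 123.47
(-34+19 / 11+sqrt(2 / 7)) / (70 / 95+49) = -1349 / 2079+19*sqrt(14) / 6615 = -0.64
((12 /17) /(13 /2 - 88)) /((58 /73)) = -876 /80359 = -0.01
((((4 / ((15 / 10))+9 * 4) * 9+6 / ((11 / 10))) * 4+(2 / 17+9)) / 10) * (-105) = -14940.83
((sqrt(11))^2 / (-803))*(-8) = 8 / 73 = 0.11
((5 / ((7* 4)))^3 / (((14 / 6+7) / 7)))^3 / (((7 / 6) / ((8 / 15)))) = 10546875 / 296196766695424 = 0.00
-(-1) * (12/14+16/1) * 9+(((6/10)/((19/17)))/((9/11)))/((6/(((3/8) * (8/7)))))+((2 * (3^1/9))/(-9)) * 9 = 602867/3990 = 151.09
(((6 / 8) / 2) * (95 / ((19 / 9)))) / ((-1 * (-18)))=15 / 16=0.94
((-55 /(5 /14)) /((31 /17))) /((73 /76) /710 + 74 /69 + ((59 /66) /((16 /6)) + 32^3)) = -0.00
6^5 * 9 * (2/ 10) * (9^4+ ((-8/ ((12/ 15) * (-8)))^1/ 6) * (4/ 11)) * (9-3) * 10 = 60610483008/ 11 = 5510043909.82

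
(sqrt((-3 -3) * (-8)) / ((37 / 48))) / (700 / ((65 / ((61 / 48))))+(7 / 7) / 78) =29952 * sqrt(3) / 79069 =0.66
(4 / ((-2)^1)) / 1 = -2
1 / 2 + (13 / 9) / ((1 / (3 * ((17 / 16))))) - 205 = -9595 / 48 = -199.90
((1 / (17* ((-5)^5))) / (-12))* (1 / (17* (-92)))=-1 / 997050000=-0.00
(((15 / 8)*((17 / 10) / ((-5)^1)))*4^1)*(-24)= 306 / 5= 61.20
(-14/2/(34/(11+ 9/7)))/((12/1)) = -43/204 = -0.21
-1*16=-16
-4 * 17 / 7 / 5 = -68 / 35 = -1.94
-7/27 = -0.26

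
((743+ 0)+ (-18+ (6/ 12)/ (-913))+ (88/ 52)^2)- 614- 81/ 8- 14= 110770875/ 1234376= 89.74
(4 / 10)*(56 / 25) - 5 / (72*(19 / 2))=75983 / 85500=0.89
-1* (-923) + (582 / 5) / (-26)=59704 / 65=918.52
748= 748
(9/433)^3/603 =81/5439243379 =0.00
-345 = -345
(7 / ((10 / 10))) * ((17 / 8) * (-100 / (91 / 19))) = -8075 / 26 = -310.58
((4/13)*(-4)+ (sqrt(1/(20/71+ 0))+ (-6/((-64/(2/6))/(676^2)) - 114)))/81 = sqrt(355)/810+ 368297/2106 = 174.90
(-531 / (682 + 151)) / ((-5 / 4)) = 2124 / 4165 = 0.51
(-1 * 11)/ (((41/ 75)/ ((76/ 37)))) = -62700/ 1517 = -41.33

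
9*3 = 27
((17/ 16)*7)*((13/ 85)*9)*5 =819/ 16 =51.19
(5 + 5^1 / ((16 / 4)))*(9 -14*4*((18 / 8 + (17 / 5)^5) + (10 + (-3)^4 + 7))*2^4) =-1552863747 / 500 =-3105727.49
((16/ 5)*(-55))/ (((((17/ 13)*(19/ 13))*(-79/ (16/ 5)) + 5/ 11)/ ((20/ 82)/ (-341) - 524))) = -387388711424/ 196286885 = -1973.58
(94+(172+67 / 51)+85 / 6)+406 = 70123 / 102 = 687.48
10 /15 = 2 /3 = 0.67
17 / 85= 1 / 5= 0.20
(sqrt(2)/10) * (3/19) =3 * sqrt(2)/190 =0.02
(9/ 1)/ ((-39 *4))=-3/ 52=-0.06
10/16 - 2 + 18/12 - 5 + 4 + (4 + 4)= 57/8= 7.12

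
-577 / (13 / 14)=-8078 / 13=-621.38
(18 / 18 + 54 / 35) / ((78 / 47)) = 4183 / 2730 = 1.53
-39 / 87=-13 / 29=-0.45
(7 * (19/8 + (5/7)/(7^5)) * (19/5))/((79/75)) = 59.98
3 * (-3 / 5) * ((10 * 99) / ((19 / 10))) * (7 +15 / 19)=-2637360 / 361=-7305.71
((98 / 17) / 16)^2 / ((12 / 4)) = 2401 / 55488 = 0.04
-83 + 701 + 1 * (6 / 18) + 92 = 710.33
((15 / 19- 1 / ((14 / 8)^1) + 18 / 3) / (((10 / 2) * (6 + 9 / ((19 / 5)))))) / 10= 827 / 55650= 0.01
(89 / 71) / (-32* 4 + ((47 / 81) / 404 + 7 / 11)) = -32036796 / 3255052297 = -0.01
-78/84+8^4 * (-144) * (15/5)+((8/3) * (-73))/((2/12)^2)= -24870733/14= -1776480.93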